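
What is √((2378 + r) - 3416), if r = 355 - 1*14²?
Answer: I*√879 ≈ 29.648*I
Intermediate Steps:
r = 159 (r = 355 - 1*196 = 355 - 196 = 159)
√((2378 + r) - 3416) = √((2378 + 159) - 3416) = √(2537 - 3416) = √(-879) = I*√879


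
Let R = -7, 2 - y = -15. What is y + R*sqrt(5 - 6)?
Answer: 17 - 7*I ≈ 17.0 - 7.0*I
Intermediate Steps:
y = 17 (y = 2 - 1*(-15) = 2 + 15 = 17)
y + R*sqrt(5 - 6) = 17 - 7*sqrt(5 - 6) = 17 - 7*I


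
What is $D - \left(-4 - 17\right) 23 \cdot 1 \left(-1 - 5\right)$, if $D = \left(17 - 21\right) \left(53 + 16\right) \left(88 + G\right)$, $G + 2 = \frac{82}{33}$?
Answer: $- \frac{300518}{11} \approx -27320.0$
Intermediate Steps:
$G = \frac{16}{33}$ ($G = -2 + \frac{82}{33} = \frac{16}{33} \approx 0.48485$)
$D = - \frac{268640}{11}$ ($D = \left(17 - 21\right) \left(53 + 16\right) \left(88 + \frac{16}{33}\right) = \left(-4\right) 69 \cdot \frac{2920}{33} = \left(-276\right) \frac{2920}{33} = - \frac{268640}{11} \approx -24422.0$)
$D - \left(-4 - 17\right) 23 \cdot 1 \left(-1 - 5\right) = - \frac{268640}{11} - \left(-4 - 17\right) 23 \cdot 1 \left(-1 - 5\right) = - \frac{268640}{11} - \left(-4 - 17\right) 23 \cdot 1 \left(-6\right) = - \frac{268640}{11} - \left(-21\right) 23 \left(-6\right) = - \frac{268640}{11} - \left(-483\right) \left(-6\right) = - \frac{268640}{11} - 2898 = - \frac{300518}{11}$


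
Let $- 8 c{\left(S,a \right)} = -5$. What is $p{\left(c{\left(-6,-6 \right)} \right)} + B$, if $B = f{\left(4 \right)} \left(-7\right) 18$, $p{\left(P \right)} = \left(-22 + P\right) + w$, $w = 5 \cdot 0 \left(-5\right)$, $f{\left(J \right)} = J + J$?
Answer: $- \frac{8235}{8} \approx -1029.4$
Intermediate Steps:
$c{\left(S,a \right)} = \frac{5}{8}$ ($c{\left(S,a \right)} = \left(- \frac{1}{8}\right) \left(-5\right) = \frac{5}{8}$)
$f{\left(J \right)} = 2 J$
$w = 0$ ($w = 0 \left(-5\right) = 0$)
$p{\left(P \right)} = -22 + P$ ($p{\left(P \right)} = \left(-22 + P\right) + 0 = -22 + P$)
$B = -1008$ ($B = 2 \cdot 4 \left(-7\right) 18 = 8 \left(-7\right) 18 = \left(-56\right) 18 = -1008$)
$p{\left(c{\left(-6,-6 \right)} \right)} + B = \left(-22 + \frac{5}{8}\right) - 1008 = - \frac{171}{8} - 1008 = - \frac{8235}{8}$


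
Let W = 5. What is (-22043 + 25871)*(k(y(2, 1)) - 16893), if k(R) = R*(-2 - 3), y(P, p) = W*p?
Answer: -64762104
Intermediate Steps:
y(P, p) = 5*p
k(R) = -5*R (k(R) = R*(-5) = -5*R)
(-22043 + 25871)*(k(y(2, 1)) - 16893) = (-22043 + 25871)*(-25 - 16893) = 3828*(-5*5 - 16893) = 3828*(-25 - 16893) = 3828*(-16918) = -64762104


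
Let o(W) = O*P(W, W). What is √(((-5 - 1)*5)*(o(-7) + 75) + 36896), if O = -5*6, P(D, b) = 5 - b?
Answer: √45446 ≈ 213.18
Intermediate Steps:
O = -30
o(W) = -150 + 30*W (o(W) = -30*(5 - W) = -150 + 30*W)
√(((-5 - 1)*5)*(o(-7) + 75) + 36896) = √(((-5 - 1)*5)*((-150 + 30*(-7)) + 75) + 36896) = √((-6*5)*((-150 - 210) + 75) + 36896) = √(-30*(-360 + 75) + 36896) = √(-30*(-285) + 36896) = √(8550 + 36896) = √45446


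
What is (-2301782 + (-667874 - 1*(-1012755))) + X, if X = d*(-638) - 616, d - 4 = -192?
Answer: -1837573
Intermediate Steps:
d = -188 (d = 4 - 192 = -188)
X = 119328 (X = -188*(-638) - 616 = 119944 - 616 = 119328)
(-2301782 + (-667874 - 1*(-1012755))) + X = (-2301782 + (-667874 - 1*(-1012755))) + 119328 = (-2301782 + (-667874 + 1012755)) + 119328 = (-2301782 + 344881) + 119328 = -1956901 + 119328 = -1837573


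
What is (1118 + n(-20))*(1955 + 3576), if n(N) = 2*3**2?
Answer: 6283216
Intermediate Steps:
n(N) = 18 (n(N) = 2*9 = 18)
(1118 + n(-20))*(1955 + 3576) = (1118 + 18)*(1955 + 3576) = 1136*5531 = 6283216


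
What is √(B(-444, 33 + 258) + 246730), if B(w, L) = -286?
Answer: 2*√61611 ≈ 496.43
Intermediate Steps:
√(B(-444, 33 + 258) + 246730) = √(-286 + 246730) = √246444 = 2*√61611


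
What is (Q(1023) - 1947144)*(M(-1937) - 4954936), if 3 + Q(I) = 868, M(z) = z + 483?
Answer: 9646517772810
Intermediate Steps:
M(z) = 483 + z
Q(I) = 865 (Q(I) = -3 + 868 = 865)
(Q(1023) - 1947144)*(M(-1937) - 4954936) = (865 - 1947144)*((483 - 1937) - 4954936) = -1946279*(-1454 - 4954936) = -1946279*(-4956390) = 9646517772810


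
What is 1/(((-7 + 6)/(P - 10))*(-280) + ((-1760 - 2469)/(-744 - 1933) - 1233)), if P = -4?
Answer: -2677/3350052 ≈ -0.00079909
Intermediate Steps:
1/(((-7 + 6)/(P - 10))*(-280) + ((-1760 - 2469)/(-744 - 1933) - 1233)) = 1/(((-7 + 6)/(-4 - 10))*(-280) + ((-1760 - 2469)/(-744 - 1933) - 1233)) = 1/(-1/(-14)*(-280) + (-4229/(-2677) - 1233)) = 1/(-1*(-1/14)*(-280) + (-4229*(-1/2677) - 1233)) = 1/((1/14)*(-280) + (4229/2677 - 1233)) = 1/(-20 - 3296512/2677) = 1/(-3350052/2677) = -2677/3350052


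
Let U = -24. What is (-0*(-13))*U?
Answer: 0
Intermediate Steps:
(-0*(-13))*U = -0*(-13)*(-24) = -8*0*(-24) = 0*(-24) = 0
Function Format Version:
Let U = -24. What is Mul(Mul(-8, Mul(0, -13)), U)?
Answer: 0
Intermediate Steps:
Mul(Mul(-8, Mul(0, -13)), U) = Mul(Mul(-8, Mul(0, -13)), -24) = Mul(Mul(-8, 0), -24) = Mul(0, -24) = 0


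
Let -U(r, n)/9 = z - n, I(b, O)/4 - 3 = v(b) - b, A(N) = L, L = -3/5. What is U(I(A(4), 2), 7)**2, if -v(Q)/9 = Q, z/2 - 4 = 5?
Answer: 9801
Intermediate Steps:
z = 18 (z = 8 + 2*5 = 8 + 10 = 18)
L = -3/5 (L = -3*1/5 = -3/5 ≈ -0.60000)
v(Q) = -9*Q
A(N) = -3/5
I(b, O) = 12 - 40*b (I(b, O) = 12 + 4*(-9*b - b) = 12 + 4*(-10*b) = 12 - 40*b)
U(r, n) = -162 + 9*n (U(r, n) = -9*(18 - n) = -162 + 9*n)
U(I(A(4), 2), 7)**2 = (-162 + 9*7)**2 = (-162 + 63)**2 = (-99)**2 = 9801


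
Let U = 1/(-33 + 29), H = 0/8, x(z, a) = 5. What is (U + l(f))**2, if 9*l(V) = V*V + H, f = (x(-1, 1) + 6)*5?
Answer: 146192281/1296 ≈ 1.1280e+5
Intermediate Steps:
H = 0 (H = 0*(1/8) = 0)
U = -1/4 (U = 1/(-4) = -1/4 ≈ -0.25000)
f = 55 (f = (5 + 6)*5 = 11*5 = 55)
l(V) = V**2/9 (l(V) = (V*V + 0)/9 = (V**2 + 0)/9 = V**2/9)
(U + l(f))**2 = (-1/4 + (1/9)*55**2)**2 = (-1/4 + (1/9)*3025)**2 = (-1/4 + 3025/9)**2 = (12091/36)**2 = 146192281/1296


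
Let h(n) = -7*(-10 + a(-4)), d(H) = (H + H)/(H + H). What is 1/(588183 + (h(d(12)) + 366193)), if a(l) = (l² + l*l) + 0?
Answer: 1/954222 ≈ 1.0480e-6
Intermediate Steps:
a(l) = 2*l² (a(l) = (l² + l²) + 0 = 2*l² + 0 = 2*l²)
d(H) = 1 (d(H) = (2*H)/((2*H)) = (2*H)*(1/(2*H)) = 1)
h(n) = -154 (h(n) = -7*(-10 + 2*(-4)²) = -7*(-10 + 2*16) = -7*(-10 + 32) = -7*22 = -154)
1/(588183 + (h(d(12)) + 366193)) = 1/(588183 + (-154 + 366193)) = 1/(588183 + 366039) = 1/954222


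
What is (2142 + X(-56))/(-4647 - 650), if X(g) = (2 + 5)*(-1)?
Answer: -2135/5297 ≈ -0.40306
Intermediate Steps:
X(g) = -7 (X(g) = 7*(-1) = -7)
(2142 + X(-56))/(-4647 - 650) = (2142 - 7)/(-4647 - 650) = 2135/(-5297) = 2135*(-1/5297) = -2135/5297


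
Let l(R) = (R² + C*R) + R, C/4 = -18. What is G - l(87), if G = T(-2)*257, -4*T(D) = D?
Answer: -2527/2 ≈ -1263.5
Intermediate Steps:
C = -72 (C = 4*(-18) = -72)
T(D) = -D/4
l(R) = R² - 71*R (l(R) = (R² - 72*R) + R = R² - 71*R)
G = 257/2 (G = -¼*(-2)*257 = (½)*257 = 257/2 ≈ 128.50)
G - l(87) = 257/2 - 87*(-71 + 87) = 257/2 - 87*16 = 257/2 - 1*1392 = 257/2 - 1392 = -2527/2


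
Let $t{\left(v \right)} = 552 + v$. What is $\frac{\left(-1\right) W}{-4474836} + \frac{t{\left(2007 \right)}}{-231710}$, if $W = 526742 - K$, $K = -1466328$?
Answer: $\frac{56295393047}{129608031195} \approx 0.43435$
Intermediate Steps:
$W = 1993070$ ($W = 526742 - -1466328 = 526742 + 1466328 = 1993070$)
$\frac{\left(-1\right) W}{-4474836} + \frac{t{\left(2007 \right)}}{-231710} = \frac{\left(-1\right) 1993070}{-4474836} + \frac{552 + 2007}{-231710} = \left(-1993070\right) \left(- \frac{1}{4474836}\right) + 2559 \left(- \frac{1}{231710}\right) = \frac{996535}{2237418} - \frac{2559}{231710} = \frac{56295393047}{129608031195}$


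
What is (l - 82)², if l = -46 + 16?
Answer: 12544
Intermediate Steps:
l = -30
(l - 82)² = (-30 - 82)² = (-112)² = 12544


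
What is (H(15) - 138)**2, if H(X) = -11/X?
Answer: 4330561/225 ≈ 19247.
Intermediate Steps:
(H(15) - 138)**2 = (-11/15 - 138)**2 = (-2081/15)**2 = 4330561/225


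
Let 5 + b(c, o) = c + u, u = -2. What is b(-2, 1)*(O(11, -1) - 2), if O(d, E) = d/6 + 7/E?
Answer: 129/2 ≈ 64.500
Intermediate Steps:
O(d, E) = 7/E + d/6 (O(d, E) = d*(⅙) + 7/E = d/6 + 7/E = 7/E + d/6)
b(c, o) = -7 + c (b(c, o) = -5 + (c - 2) = -5 + (-2 + c) = -7 + c)
b(-2, 1)*(O(11, -1) - 2) = (-7 - 2)*((7/(-1) + (⅙)*11) - 2) = -9*((7*(-1) + 11/6) - 2) = -9*((-7 + 11/6) - 2) = -9*(-31/6 - 2) = -9*(-43/6) = 129/2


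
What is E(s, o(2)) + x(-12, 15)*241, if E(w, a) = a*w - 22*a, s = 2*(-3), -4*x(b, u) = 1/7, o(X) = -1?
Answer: 543/28 ≈ 19.393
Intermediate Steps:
x(b, u) = -1/28 (x(b, u) = -1/4/7 = -1/4*1/7 = -1/28)
s = -6
E(w, a) = -22*a + a*w
E(s, o(2)) + x(-12, 15)*241 = -(-22 - 6) - 1/28*241 = -1*(-28) - 241/28 = 28 - 241/28 = 543/28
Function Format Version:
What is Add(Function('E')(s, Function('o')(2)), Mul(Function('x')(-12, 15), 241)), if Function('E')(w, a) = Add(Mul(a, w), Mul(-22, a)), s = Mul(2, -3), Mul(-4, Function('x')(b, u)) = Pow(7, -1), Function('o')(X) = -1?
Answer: Rational(543, 28) ≈ 19.393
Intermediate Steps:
Function('x')(b, u) = Rational(-1, 28) (Function('x')(b, u) = Mul(Rational(-1, 4), Pow(7, -1)) = Mul(Rational(-1, 4), Rational(1, 7)) = Rational(-1, 28))
s = -6
Function('E')(w, a) = Add(Mul(-22, a), Mul(a, w))
Add(Function('E')(s, Function('o')(2)), Mul(Function('x')(-12, 15), 241)) = Add(Mul(-1, Add(-22, -6)), Mul(Rational(-1, 28), 241)) = Add(Mul(-1, -28), Rational(-241, 28)) = Add(28, Rational(-241, 28)) = Rational(543, 28)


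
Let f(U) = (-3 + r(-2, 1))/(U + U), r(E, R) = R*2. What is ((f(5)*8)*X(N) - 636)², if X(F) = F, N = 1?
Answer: 10137856/25 ≈ 4.0551e+5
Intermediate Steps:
r(E, R) = 2*R
f(U) = -1/(2*U) (f(U) = (-3 + 2*1)/(U + U) = (-3 + 2)/((2*U)) = -1/(2*U))
((f(5)*8)*X(N) - 636)² = ((-½/5*8)*1 - 636)² = ((-½*⅕*8)*1 - 636)² = (-⅒*8*1 - 636)² = (-⅘*1 - 636)² = (-⅘ - 636)² = (-3184/5)² = 10137856/25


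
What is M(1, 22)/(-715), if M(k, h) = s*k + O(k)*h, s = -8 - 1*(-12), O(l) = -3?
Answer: 62/715 ≈ 0.086713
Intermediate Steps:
s = 4 (s = -8 + 12 = 4)
M(k, h) = -3*h + 4*k (M(k, h) = 4*k - 3*h = -3*h + 4*k)
M(1, 22)/(-715) = (-3*22 + 4*1)/(-715) = (-66 + 4)*(-1/715) = -62*(-1/715) = 62/715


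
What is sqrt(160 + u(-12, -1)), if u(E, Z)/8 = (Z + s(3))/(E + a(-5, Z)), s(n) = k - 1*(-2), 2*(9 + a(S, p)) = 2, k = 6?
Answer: sqrt(3930)/5 ≈ 12.538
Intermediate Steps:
a(S, p) = -8 (a(S, p) = -9 + (1/2)*2 = -9 + 1 = -8)
s(n) = 8 (s(n) = 6 - 1*(-2) = 6 + 2 = 8)
u(E, Z) = 8*(8 + Z)/(-8 + E) (u(E, Z) = 8*((Z + 8)/(E - 8)) = 8*((8 + Z)/(-8 + E)) = 8*(8 + Z)/(-8 + E))
sqrt(160 + u(-12, -1)) = sqrt(160 + 8*(8 - 1)/(-8 - 12)) = sqrt(160 + 8*7/(-20)) = sqrt(160 + 8*(-1/20)*7) = sqrt(160 - 14/5) = sqrt(786/5) = sqrt(3930)/5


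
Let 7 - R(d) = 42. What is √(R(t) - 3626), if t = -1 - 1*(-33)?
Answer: I*√3661 ≈ 60.506*I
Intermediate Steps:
t = 32 (t = -1 + 33 = 32)
R(d) = -35 (R(d) = 7 - 1*42 = 7 - 42 = -35)
√(R(t) - 3626) = √(-35 - 3626) = √(-3661) = I*√3661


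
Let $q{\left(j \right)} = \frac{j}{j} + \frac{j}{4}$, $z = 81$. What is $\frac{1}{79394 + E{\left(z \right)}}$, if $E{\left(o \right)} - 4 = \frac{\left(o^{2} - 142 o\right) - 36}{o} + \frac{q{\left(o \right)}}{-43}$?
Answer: $\frac{1548}{122812223} \approx 1.2605 \cdot 10^{-5}$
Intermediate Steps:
$q{\left(j \right)} = 1 + \frac{j}{4}$ ($q{\left(j \right)} = 1 + j \frac{1}{4} = 1 + \frac{j}{4}$)
$E{\left(o \right)} = \frac{171}{43} - \frac{o}{172} + \frac{-36 + o^{2} - 142 o}{o}$ ($E{\left(o \right)} = 4 + \left(\frac{\left(o^{2} - 142 o\right) - 36}{o} + \frac{1 + \frac{o}{4}}{-43}\right) = 4 + \left(\frac{-36 + o^{2} - 142 o}{o} + \left(1 + \frac{o}{4}\right) \left(- \frac{1}{43}\right)\right) = 4 - \left(\frac{1}{43} + \frac{o}{172} - \frac{-36 + o^{2} - 142 o}{o}\right) = \frac{171}{43} - \frac{o}{172} + \frac{-36 + o^{2} - 142 o}{o}$)
$\frac{1}{79394 + E{\left(z \right)}} = \frac{1}{79394 + \frac{-6192 + 81 \left(-23740 + 171 \cdot 81\right)}{172 \cdot 81}} = \frac{1}{79394 + \frac{1}{172} \cdot \frac{1}{81} \left(-6192 + 81 \left(-23740 + 13851\right)\right)} = \frac{1}{79394 + \frac{1}{172} \cdot \frac{1}{81} \left(-6192 + 81 \left(-9889\right)\right)} = \frac{1}{79394 + \frac{1}{172} \cdot \frac{1}{81} \left(-6192 - 801009\right)} = \frac{1}{79394 + \frac{1}{172} \cdot \frac{1}{81} \left(-807201\right)} = \frac{1}{79394 - \frac{89689}{1548}} = \frac{1}{\frac{122812223}{1548}} = \frac{1548}{122812223}$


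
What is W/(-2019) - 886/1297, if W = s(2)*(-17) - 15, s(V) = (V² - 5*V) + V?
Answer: -1857575/2618643 ≈ -0.70937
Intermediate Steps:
s(V) = V² - 4*V
W = 53 (W = (2*(-4 + 2))*(-17) - 15 = (2*(-2))*(-17) - 15 = -4*(-17) - 15 = 68 - 15 = 53)
W/(-2019) - 886/1297 = 53/(-2019) - 886/1297 = 53*(-1/2019) - 886*1/1297 = -53/2019 - 886/1297 = -1857575/2618643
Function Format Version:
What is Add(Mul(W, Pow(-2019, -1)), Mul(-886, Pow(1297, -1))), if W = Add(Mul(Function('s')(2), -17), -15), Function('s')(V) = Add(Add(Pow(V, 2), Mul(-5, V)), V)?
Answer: Rational(-1857575, 2618643) ≈ -0.70937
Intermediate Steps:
Function('s')(V) = Add(Pow(V, 2), Mul(-4, V))
W = 53 (W = Add(Mul(Mul(2, Add(-4, 2)), -17), -15) = Add(Mul(Mul(2, -2), -17), -15) = Add(Mul(-4, -17), -15) = Add(68, -15) = 53)
Add(Mul(W, Pow(-2019, -1)), Mul(-886, Pow(1297, -1))) = Add(Mul(53, Pow(-2019, -1)), Mul(-886, Pow(1297, -1))) = Add(Mul(53, Rational(-1, 2019)), Mul(-886, Rational(1, 1297))) = Add(Rational(-53, 2019), Rational(-886, 1297)) = Rational(-1857575, 2618643)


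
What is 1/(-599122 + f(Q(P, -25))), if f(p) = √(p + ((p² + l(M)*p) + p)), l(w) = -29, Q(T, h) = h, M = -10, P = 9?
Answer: -299561/179473584792 - 5*√13/179473584792 ≈ -1.6692e-6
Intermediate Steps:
f(p) = √(p² - 27*p) (f(p) = √(p + ((p² - 29*p) + p)) = √(p + (p² - 28*p)) = √(p² - 27*p))
1/(-599122 + f(Q(P, -25))) = 1/(-599122 + √(-25*(-27 - 25))) = 1/(-599122 + √(-25*(-52))) = 1/(-599122 + √1300) = 1/(-599122 + 10*√13)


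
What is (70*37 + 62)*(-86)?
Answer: -228072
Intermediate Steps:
(70*37 + 62)*(-86) = (2590 + 62)*(-86) = 2652*(-86) = -228072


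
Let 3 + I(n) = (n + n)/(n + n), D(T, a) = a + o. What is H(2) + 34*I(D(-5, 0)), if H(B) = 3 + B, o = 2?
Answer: -63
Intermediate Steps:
D(T, a) = 2 + a (D(T, a) = a + 2 = 2 + a)
I(n) = -2 (I(n) = -3 + (n + n)/(n + n) = -3 + (2*n)/((2*n)) = -3 + (2*n)*(1/(2*n)) = -3 + 1 = -2)
H(2) + 34*I(D(-5, 0)) = (3 + 2) + 34*(-2) = 5 - 68 = -63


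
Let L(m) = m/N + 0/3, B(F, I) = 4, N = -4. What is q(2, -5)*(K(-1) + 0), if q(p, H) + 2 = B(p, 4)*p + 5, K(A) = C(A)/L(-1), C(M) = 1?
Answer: 44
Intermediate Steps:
L(m) = -m/4 (L(m) = m/(-4) + 0/3 = m*(-¼) + 0*(⅓) = -m/4 + 0 = -m/4)
K(A) = 4 (K(A) = 1/(-¼*(-1)) = 1/(¼) = 1*4 = 4)
q(p, H) = 3 + 4*p (q(p, H) = -2 + (4*p + 5) = -2 + (5 + 4*p) = 3 + 4*p)
q(2, -5)*(K(-1) + 0) = (3 + 4*2)*(4 + 0) = (3 + 8)*4 = 11*4 = 44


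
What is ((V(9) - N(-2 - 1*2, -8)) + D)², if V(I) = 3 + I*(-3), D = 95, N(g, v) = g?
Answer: 5625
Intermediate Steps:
V(I) = 3 - 3*I
((V(9) - N(-2 - 1*2, -8)) + D)² = (((3 - 3*9) - (-2 - 1*2)) + 95)² = (((3 - 27) - (-2 - 2)) + 95)² = ((-24 - 1*(-4)) + 95)² = ((-24 + 4) + 95)² = (-20 + 95)² = 75² = 5625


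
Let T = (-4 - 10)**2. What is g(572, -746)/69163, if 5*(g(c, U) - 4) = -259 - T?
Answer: -87/69163 ≈ -0.0012579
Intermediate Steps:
T = 196 (T = (-14)**2 = 196)
g(c, U) = -87 (g(c, U) = 4 + (-259 - 1*196)/5 = 4 + (-259 - 196)/5 = 4 + (1/5)*(-455) = 4 - 91 = -87)
g(572, -746)/69163 = -87/69163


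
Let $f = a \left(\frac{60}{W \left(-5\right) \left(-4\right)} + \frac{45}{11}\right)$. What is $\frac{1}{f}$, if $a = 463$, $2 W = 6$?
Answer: $\frac{11}{25928} \approx 0.00042425$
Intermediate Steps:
$W = 3$ ($W = \frac{1}{2} \cdot 6 = 3$)
$f = \frac{25928}{11}$ ($f = 463 \left(\frac{60}{3 \left(-5\right) \left(-4\right)} + \frac{45}{11}\right) = 463 \left(\frac{60}{\left(-15\right) \left(-4\right)} + 45 \cdot \frac{1}{11}\right) = 463 \left(\frac{60}{60} + \frac{45}{11}\right) = 463 \left(60 \cdot \frac{1}{60} + \frac{45}{11}\right) = 463 \left(1 + \frac{45}{11}\right) = 463 \cdot \frac{56}{11} = \frac{25928}{11} \approx 2357.1$)
$\frac{1}{f} = \frac{1}{\frac{25928}{11}} = \frac{11}{25928}$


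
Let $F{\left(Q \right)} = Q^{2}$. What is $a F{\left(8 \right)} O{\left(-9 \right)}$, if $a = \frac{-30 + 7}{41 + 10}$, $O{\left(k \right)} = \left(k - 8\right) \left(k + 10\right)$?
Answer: $\frac{1472}{3} \approx 490.67$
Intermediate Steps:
$O{\left(k \right)} = \left(-8 + k\right) \left(10 + k\right)$
$a = - \frac{23}{51} \approx -0.45098$
$a F{\left(8 \right)} O{\left(-9 \right)} = - \frac{23 \cdot 8^{2}}{51} \left(-80 + \left(-9\right)^{2} + 2 \left(-9\right)\right) = \left(- \frac{23}{51}\right) 64 \left(-80 + 81 - 18\right) = \left(- \frac{1472}{51}\right) \left(-17\right) = \frac{1472}{3}$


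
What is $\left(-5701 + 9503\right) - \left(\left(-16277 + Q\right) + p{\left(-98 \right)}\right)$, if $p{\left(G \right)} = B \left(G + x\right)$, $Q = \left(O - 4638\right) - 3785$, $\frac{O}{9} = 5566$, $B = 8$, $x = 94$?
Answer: $-21560$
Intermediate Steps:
$O = 50094$ ($O = 9 \cdot 5566 = 50094$)
$Q = 41671$ ($Q = \left(50094 - 4638\right) - 3785 = 45456 - 3785 = 41671$)
$p{\left(G \right)} = 752 + 8 G$ ($p{\left(G \right)} = 8 \left(G + 94\right) = 8 \left(94 + G\right) = 752 + 8 G$)
$\left(-5701 + 9503\right) - \left(\left(-16277 + Q\right) + p{\left(-98 \right)}\right) = \left(-5701 + 9503\right) - \left(\left(-16277 + 41671\right) + \left(752 + 8 \left(-98\right)\right)\right) = 3802 - \left(25394 + \left(752 - 784\right)\right) = 3802 - \left(25394 - 32\right) = 3802 - 25362 = -21560$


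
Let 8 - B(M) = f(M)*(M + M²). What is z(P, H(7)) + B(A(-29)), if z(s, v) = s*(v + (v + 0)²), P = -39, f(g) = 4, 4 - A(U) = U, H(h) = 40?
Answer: -68440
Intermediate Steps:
A(U) = 4 - U
B(M) = 8 - 4*M - 4*M² (B(M) = 8 - 4*(M + M²) = 8 - (4*M + 4*M²) = 8 + (-4*M - 4*M²) = 8 - 4*M - 4*M²)
z(s, v) = s*(v + v²)
z(P, H(7)) + B(A(-29)) = -39*40*(1 + 40) + (8 - 4*(4 - 1*(-29)) - 4*(4 - 1*(-29))²) = -39*40*41 + (8 - 4*(4 + 29) - 4*(4 + 29)²) = -63960 + (8 - 4*33 - 4*33²) = -63960 + (8 - 132 - 4*1089) = -63960 + (8 - 132 - 4356) = -63960 - 4480 = -68440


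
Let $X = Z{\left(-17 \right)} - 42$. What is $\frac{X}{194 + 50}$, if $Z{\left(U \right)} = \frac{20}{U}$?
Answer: $- \frac{367}{2074} \approx -0.17695$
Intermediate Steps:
$X = - \frac{734}{17}$ ($X = \frac{20}{-17} - 42 = 20 \left(- \frac{1}{17}\right) - 42 = - \frac{20}{17} - 42 = - \frac{734}{17} \approx -43.176$)
$\frac{X}{194 + 50} = - \frac{734}{17 \left(194 + 50\right)} = - \frac{734}{17 \cdot 244} = \left(- \frac{734}{17}\right) \frac{1}{244} = - \frac{367}{2074}$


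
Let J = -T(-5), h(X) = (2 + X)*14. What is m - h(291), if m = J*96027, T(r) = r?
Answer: 476033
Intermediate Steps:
h(X) = 28 + 14*X
J = 5 (J = -1*(-5) = 5)
m = 480135 (m = 5*96027 = 480135)
m - h(291) = 480135 - (28 + 14*291) = 480135 - (28 + 4074) = 480135 - 1*4102 = 480135 - 4102 = 476033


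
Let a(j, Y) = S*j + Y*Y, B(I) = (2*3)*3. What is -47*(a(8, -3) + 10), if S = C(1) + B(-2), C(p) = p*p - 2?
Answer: -7285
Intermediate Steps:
B(I) = 18 (B(I) = 6*3 = 18)
C(p) = -2 + p² (C(p) = p² - 2 = -2 + p²)
S = 17 (S = (-2 + 1²) + 18 = (-2 + 1) + 18 = -1 + 18 = 17)
a(j, Y) = Y² + 17*j (a(j, Y) = 17*j + Y*Y = 17*j + Y² = Y² + 17*j)
-47*(a(8, -3) + 10) = -47*(((-3)² + 17*8) + 10) = -47*((9 + 136) + 10) = -47*(145 + 10) = -47*155 = -7285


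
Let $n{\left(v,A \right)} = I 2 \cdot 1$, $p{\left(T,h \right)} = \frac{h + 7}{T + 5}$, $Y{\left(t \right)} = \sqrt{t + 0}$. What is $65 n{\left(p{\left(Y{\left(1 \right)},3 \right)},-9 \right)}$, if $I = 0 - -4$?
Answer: $520$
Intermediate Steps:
$Y{\left(t \right)} = \sqrt{t}$
$I = 4$ ($I = 0 + 4 = 4$)
$p{\left(T,h \right)} = \frac{7 + h}{5 + T}$
$n{\left(v,A \right)} = 8$ ($n{\left(v,A \right)} = 4 \cdot 2 \cdot 1 = 8 \cdot 1 = 8$)
$65 n{\left(p{\left(Y{\left(1 \right)},3 \right)},-9 \right)} = 65 \cdot 8 = 520$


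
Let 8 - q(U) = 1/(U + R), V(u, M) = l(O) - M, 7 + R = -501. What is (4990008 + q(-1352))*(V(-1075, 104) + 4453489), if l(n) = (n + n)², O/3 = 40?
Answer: 8373678086084917/372 ≈ 2.2510e+13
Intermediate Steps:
O = 120 (O = 3*40 = 120)
l(n) = 4*n² (l(n) = (2*n)² = 4*n²)
R = -508 (R = -7 - 501 = -508)
V(u, M) = 57600 - M (V(u, M) = 4*120² - M = 4*14400 - M = 57600 - M)
q(U) = 8 - 1/(-508 + U) (q(U) = 8 - 1/(U - 508) = 8 - 1/(-508 + U))
(4990008 + q(-1352))*(V(-1075, 104) + 4453489) = (4990008 + (-4065 + 8*(-1352))/(-508 - 1352))*((57600 - 1*104) + 4453489) = (4990008 + (-4065 - 10816)/(-1860))*((57600 - 104) + 4453489) = (4990008 - 1/1860*(-14881))*(57496 + 4453489) = (4990008 + 14881/1860)*4510985 = (9281429761/1860)*4510985 = 8373678086084917/372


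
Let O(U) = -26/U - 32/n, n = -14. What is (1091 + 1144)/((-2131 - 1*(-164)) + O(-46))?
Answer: -359835/316228 ≈ -1.1379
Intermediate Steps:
O(U) = 16/7 - 26/U (O(U) = -26/U - 32/(-14) = -26/U - 32*(-1/14) = -26/U + 16/7 = 16/7 - 26/U)
(1091 + 1144)/((-2131 - 1*(-164)) + O(-46)) = (1091 + 1144)/((-2131 - 1*(-164)) + (16/7 - 26/(-46))) = 2235/((-2131 + 164) + (16/7 - 26*(-1/46))) = 2235/(-1967 + (16/7 + 13/23)) = 2235/(-1967 + 459/161) = 2235/(-316228/161) = 2235*(-161/316228) = -359835/316228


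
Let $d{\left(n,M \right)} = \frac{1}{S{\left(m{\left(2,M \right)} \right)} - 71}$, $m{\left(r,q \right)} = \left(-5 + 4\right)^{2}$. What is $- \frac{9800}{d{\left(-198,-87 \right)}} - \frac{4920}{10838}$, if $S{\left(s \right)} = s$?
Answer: $\frac{3717431540}{5419} \approx 6.86 \cdot 10^{5}$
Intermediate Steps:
$m{\left(r,q \right)} = 1$ ($m{\left(r,q \right)} = \left(-1\right)^{2} = 1$)
$d{\left(n,M \right)} = - \frac{1}{70}$ ($d{\left(n,M \right)} = \frac{1}{1 - 71} = \frac{1}{-70} = - \frac{1}{70}$)
$- \frac{9800}{d{\left(-198,-87 \right)}} - \frac{4920}{10838} = - \frac{9800}{- \frac{1}{70}} - \frac{4920}{10838} = \left(-9800\right) \left(-70\right) - \frac{2460}{5419} = 686000 - \frac{2460}{5419} = \frac{3717431540}{5419}$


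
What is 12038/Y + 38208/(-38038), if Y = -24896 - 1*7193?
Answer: -841978978/610300691 ≈ -1.3796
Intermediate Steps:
Y = -32089 (Y = -24896 - 7193 = -32089)
12038/Y + 38208/(-38038) = 12038/(-32089) + 38208/(-38038) = 12038*(-1/32089) + 38208*(-1/38038) = -12038/32089 - 19104/19019 = -841978978/610300691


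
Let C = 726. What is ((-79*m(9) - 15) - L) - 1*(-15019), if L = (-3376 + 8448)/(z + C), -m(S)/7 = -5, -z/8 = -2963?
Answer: 149496849/12215 ≈ 12239.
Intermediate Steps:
z = 23704 (z = -8*(-2963) = 23704)
m(S) = 35 (m(S) = -7*(-5) = 35)
L = 2536/12215 (L = (-3376 + 8448)/(23704 + 726) = 5072/24430 = 5072*(1/24430) = 2536/12215 ≈ 0.20761)
((-79*m(9) - 15) - L) - 1*(-15019) = ((-79*35 - 15) - 1*2536/12215) - 1*(-15019) = ((-2765 - 15) - 2536/12215) + 15019 = (-2780 - 2536/12215) + 15019 = -33960236/12215 + 15019 = 149496849/12215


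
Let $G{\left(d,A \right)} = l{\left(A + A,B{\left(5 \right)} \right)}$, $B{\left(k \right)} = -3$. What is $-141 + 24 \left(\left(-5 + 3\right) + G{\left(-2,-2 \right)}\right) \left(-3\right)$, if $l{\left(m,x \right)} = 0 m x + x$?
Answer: $219$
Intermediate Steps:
$l{\left(m,x \right)} = x$ ($l{\left(m,x \right)} = 0 x + x = 0 + x = x$)
$G{\left(d,A \right)} = -3$
$-141 + 24 \left(\left(-5 + 3\right) + G{\left(-2,-2 \right)}\right) \left(-3\right) = -141 + 24 \left(\left(-5 + 3\right) - 3\right) \left(-3\right) = -141 + 24 \left(-2 - 3\right) \left(-3\right) = -141 + 24 \left(\left(-5\right) \left(-3\right)\right) = -141 + 24 \cdot 15 = -141 + 360 = 219$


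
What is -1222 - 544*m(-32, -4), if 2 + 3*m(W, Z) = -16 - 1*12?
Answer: 4218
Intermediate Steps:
m(W, Z) = -10 (m(W, Z) = -⅔ + (-16 - 1*12)/3 = -⅔ + (-16 - 12)/3 = -⅔ + (⅓)*(-28) = -⅔ - 28/3 = -10)
-1222 - 544*m(-32, -4) = -1222 - 544*(-10) = -1222 + 5440 = 4218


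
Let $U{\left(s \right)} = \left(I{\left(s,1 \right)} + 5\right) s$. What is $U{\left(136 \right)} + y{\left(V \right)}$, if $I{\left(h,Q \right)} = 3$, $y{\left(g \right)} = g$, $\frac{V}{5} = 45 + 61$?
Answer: $1618$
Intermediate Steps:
$V = 530$ ($V = 5 \left(45 + 61\right) = 5 \cdot 106 = 530$)
$U{\left(s \right)} = 8 s$ ($U{\left(s \right)} = \left(3 + 5\right) s = 8 s$)
$U{\left(136 \right)} + y{\left(V \right)} = 8 \cdot 136 + 530 = 1088 + 530 = 1618$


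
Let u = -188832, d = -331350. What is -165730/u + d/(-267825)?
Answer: 713040803/337159536 ≈ 2.1148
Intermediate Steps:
-165730/u + d/(-267825) = -165730/(-188832) - 331350/(-267825) = -165730*(-1/188832) - 331350*(-1/267825) = 82865/94416 + 4418/3571 = 713040803/337159536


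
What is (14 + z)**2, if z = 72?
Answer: 7396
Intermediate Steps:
(14 + z)**2 = (14 + 72)**2 = 86**2 = 7396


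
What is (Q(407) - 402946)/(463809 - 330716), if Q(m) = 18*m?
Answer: -395620/133093 ≈ -2.9725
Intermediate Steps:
(Q(407) - 402946)/(463809 - 330716) = (18*407 - 402946)/(463809 - 330716) = (7326 - 402946)/133093 = -395620*1/133093 = -395620/133093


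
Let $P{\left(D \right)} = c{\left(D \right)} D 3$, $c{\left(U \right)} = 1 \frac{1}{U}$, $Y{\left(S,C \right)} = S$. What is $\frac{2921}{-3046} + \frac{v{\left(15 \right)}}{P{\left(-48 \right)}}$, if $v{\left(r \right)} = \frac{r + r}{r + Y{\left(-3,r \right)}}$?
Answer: $- \frac{574}{4569} \approx -0.12563$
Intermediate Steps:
$c{\left(U \right)} = \frac{1}{U}$
$P{\left(D \right)} = 3$ ($P{\left(D \right)} = \frac{D}{D} 3 = 1 \cdot 3 = 3$)
$v{\left(r \right)} = \frac{2 r}{-3 + r}$ ($v{\left(r \right)} = \frac{r + r}{r - 3} = \frac{2 r}{-3 + r}$)
$\frac{2921}{-3046} + \frac{v{\left(15 \right)}}{P{\left(-48 \right)}} = \frac{2921}{-3046} + \frac{2 \cdot 15 \frac{1}{-3 + 15}}{3} = 2921 \left(- \frac{1}{3046}\right) + 2 \cdot 15 \cdot \frac{1}{12} \cdot \frac{1}{3} = - \frac{2921}{3046} + 2 \cdot 15 \cdot \frac{1}{12} \cdot \frac{1}{3} = - \frac{2921}{3046} + \frac{5}{2} \cdot \frac{1}{3} = - \frac{2921}{3046} + \frac{5}{6} = - \frac{574}{4569}$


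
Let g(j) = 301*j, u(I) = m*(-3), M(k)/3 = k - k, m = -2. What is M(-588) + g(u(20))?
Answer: 1806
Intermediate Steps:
M(k) = 0 (M(k) = 3*(k - k) = 3*0 = 0)
u(I) = 6 (u(I) = -2*(-3) = 6)
M(-588) + g(u(20)) = 0 + 301*6 = 0 + 1806 = 1806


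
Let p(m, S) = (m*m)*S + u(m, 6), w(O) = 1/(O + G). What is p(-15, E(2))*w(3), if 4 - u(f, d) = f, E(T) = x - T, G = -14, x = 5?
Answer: -694/11 ≈ -63.091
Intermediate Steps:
E(T) = 5 - T
u(f, d) = 4 - f
w(O) = 1/(-14 + O) (w(O) = 1/(O - 14) = 1/(-14 + O))
p(m, S) = 4 - m + S*m² (p(m, S) = (m*m)*S + (4 - m) = m²*S + (4 - m) = S*m² + (4 - m) = 4 - m + S*m²)
p(-15, E(2))*w(3) = (4 - 1*(-15) + (5 - 1*2)*(-15)²)/(-14 + 3) = (4 + 15 + (5 - 2)*225)/(-11) = (4 + 15 + 3*225)*(-1/11) = (4 + 15 + 675)*(-1/11) = 694*(-1/11) = -694/11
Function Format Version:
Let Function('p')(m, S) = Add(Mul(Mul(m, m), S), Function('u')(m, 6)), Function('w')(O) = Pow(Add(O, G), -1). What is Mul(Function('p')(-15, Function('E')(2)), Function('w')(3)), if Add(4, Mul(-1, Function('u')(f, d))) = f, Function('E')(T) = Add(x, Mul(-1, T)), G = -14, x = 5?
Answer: Rational(-694, 11) ≈ -63.091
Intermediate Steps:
Function('E')(T) = Add(5, Mul(-1, T))
Function('u')(f, d) = Add(4, Mul(-1, f))
Function('w')(O) = Pow(Add(-14, O), -1) (Function('w')(O) = Pow(Add(O, -14), -1) = Pow(Add(-14, O), -1))
Function('p')(m, S) = Add(4, Mul(-1, m), Mul(S, Pow(m, 2))) (Function('p')(m, S) = Add(Mul(Mul(m, m), S), Add(4, Mul(-1, m))) = Add(Mul(Pow(m, 2), S), Add(4, Mul(-1, m))) = Add(Mul(S, Pow(m, 2)), Add(4, Mul(-1, m))) = Add(4, Mul(-1, m), Mul(S, Pow(m, 2))))
Mul(Function('p')(-15, Function('E')(2)), Function('w')(3)) = Mul(Add(4, Mul(-1, -15), Mul(Add(5, Mul(-1, 2)), Pow(-15, 2))), Pow(Add(-14, 3), -1)) = Mul(Add(4, 15, Mul(Add(5, -2), 225)), Pow(-11, -1)) = Mul(Add(4, 15, Mul(3, 225)), Rational(-1, 11)) = Mul(Add(4, 15, 675), Rational(-1, 11)) = Mul(694, Rational(-1, 11)) = Rational(-694, 11)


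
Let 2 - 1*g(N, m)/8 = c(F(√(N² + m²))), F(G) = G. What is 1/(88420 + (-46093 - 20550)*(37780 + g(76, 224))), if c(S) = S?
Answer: -314843801/791024960007017224 - 66643*√3497/197756240001754306 ≈ -4.1795e-10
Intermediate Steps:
g(N, m) = 16 - 8*√(N² + m²)
1/(88420 + (-46093 - 20550)*(37780 + g(76, 224))) = 1/(88420 + (-46093 - 20550)*(37780 + (16 - 8*√(76² + 224²)))) = 1/(88420 - 66643*(37780 + (16 - 8*√(5776 + 50176)))) = 1/(88420 - 66643*(37780 + (16 - 32*√3497))) = 1/(88420 - 66643*(37796 - 32*√3497)) = 1/(88420 + (-2518838828 + 2132576*√3497)) = 1/(-2518750408 + 2132576*√3497)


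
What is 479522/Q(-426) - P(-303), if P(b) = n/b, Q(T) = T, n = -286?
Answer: -24236167/21513 ≈ -1126.6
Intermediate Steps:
P(b) = -286/b
479522/Q(-426) - P(-303) = 479522/(-426) - (-286)/(-303) = 479522*(-1/426) - (-286)*(-1)/303 = -239761/213 - 1*286/303 = -239761/213 - 286/303 = -24236167/21513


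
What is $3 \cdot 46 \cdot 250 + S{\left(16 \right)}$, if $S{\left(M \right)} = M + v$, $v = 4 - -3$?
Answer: $34523$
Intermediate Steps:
$v = 7$ ($v = 4 + 3 = 7$)
$S{\left(M \right)} = 7 + M$ ($S{\left(M \right)} = M + 7 = 7 + M$)
$3 \cdot 46 \cdot 250 + S{\left(16 \right)} = 3 \cdot 46 \cdot 250 + \left(7 + 16\right) = 138 \cdot 250 + 23 = 34500 + 23 = 34523$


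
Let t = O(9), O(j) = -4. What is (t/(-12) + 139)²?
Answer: 174724/9 ≈ 19414.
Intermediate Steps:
t = -4
(t/(-12) + 139)² = (-4/(-12) + 139)² = (-4*(-1/12) + 139)² = (⅓ + 139)² = (418/3)² = 174724/9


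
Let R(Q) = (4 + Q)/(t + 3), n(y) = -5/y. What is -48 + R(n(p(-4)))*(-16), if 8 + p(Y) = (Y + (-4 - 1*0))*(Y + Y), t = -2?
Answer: -774/7 ≈ -110.57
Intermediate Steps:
p(Y) = -8 + 2*Y*(-4 + Y) (p(Y) = -8 + (Y + (-4 - 1*0))*(Y + Y) = -8 + (Y + (-4 + 0))*(2*Y) = -8 + (Y - 4)*(2*Y) = -8 + (-4 + Y)*(2*Y) = -8 + 2*Y*(-4 + Y))
R(Q) = 4 + Q (R(Q) = (4 + Q)/(-2 + 3) = (4 + Q)/1 = (4 + Q)*1 = 4 + Q)
-48 + R(n(p(-4)))*(-16) = -48 + (4 - 5/(-8 - 8*(-4) + 2*(-4)²))*(-16) = -48 + (4 - 5/(-8 + 32 + 2*16))*(-16) = -48 + (4 - 5/(-8 + 32 + 32))*(-16) = -48 + (4 - 5/56)*(-16) = -48 + (219/56)*(-16) = -48 - 438/7 = -774/7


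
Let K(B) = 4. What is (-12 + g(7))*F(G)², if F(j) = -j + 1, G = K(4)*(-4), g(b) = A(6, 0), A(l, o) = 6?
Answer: -1734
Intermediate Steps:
g(b) = 6
G = -16 (G = 4*(-4) = -16)
F(j) = 1 - j
(-12 + g(7))*F(G)² = (-12 + 6)*(1 - 1*(-16))² = -6*(1 + 16)² = -6*17² = -6*289 = -1734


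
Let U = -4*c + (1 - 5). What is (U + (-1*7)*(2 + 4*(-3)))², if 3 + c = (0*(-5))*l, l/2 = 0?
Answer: 6084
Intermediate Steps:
l = 0 (l = 2*0 = 0)
c = -3 (c = -3 + (0*(-5))*0 = -3 + 0*0 = -3 + 0 = -3)
U = 8 (U = -4*(-3) + (1 - 5) = 12 - 4 = 8)
(U + (-1*7)*(2 + 4*(-3)))² = (8 + (-1*7)*(2 + 4*(-3)))² = (8 - 7*(2 - 12))² = (8 - 7*(-10))² = (8 + 70)² = 78² = 6084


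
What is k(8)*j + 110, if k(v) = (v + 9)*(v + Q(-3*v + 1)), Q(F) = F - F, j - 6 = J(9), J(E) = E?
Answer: 2150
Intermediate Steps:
j = 15 (j = 6 + 9 = 15)
Q(F) = 0
k(v) = v*(9 + v) (k(v) = (v + 9)*(v + 0) = (9 + v)*v = v*(9 + v))
k(8)*j + 110 = (8*(9 + 8))*15 + 110 = (8*17)*15 + 110 = 136*15 + 110 = 2040 + 110 = 2150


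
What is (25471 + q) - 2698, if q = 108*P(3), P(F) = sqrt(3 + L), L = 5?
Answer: 22773 + 216*sqrt(2) ≈ 23078.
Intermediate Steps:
P(F) = 2*sqrt(2) (P(F) = sqrt(3 + 5) = sqrt(8) = 2*sqrt(2))
q = 216*sqrt(2) (q = 108*(2*sqrt(2)) = 216*sqrt(2) ≈ 305.47)
(25471 + q) - 2698 = (25471 + 216*sqrt(2)) - 2698 = 22773 + 216*sqrt(2)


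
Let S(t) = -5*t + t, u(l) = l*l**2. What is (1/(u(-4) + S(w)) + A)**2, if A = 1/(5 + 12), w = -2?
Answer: 1521/906304 ≈ 0.0016782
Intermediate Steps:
u(l) = l**3
S(t) = -4*t
A = 1/17 ≈ 0.058824
(1/(u(-4) + S(w)) + A)**2 = (1/((-4)**3 - 4*(-2)) + 1/17)**2 = (1/(-64 + 8) + 1/17)**2 = (1/(-56) + 1/17)**2 = (-1/56 + 1/17)**2 = (39/952)**2 = 1521/906304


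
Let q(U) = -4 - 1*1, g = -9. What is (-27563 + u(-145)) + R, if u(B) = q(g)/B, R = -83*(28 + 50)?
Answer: -987072/29 ≈ -34037.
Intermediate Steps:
R = -6474 (R = -83*78 = -6474)
q(U) = -5 (q(U) = -4 - 1 = -5)
u(B) = -5/B
(-27563 + u(-145)) + R = (-27563 - 5/(-145)) - 6474 = (-27563 - 5*(-1/145)) - 6474 = (-27563 + 1/29) - 6474 = -799326/29 - 6474 = -987072/29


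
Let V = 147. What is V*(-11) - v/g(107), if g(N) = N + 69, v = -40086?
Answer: -122253/88 ≈ -1389.2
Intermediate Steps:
g(N) = 69 + N
V*(-11) - v/g(107) = 147*(-11) - (-40086)/(69 + 107) = -1617 - (-40086)/176 = -1617 - 1*(-20043/88) = -1617 + 20043/88 = -122253/88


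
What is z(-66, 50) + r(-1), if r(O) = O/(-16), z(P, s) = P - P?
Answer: 1/16 ≈ 0.062500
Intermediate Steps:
z(P, s) = 0
r(O) = -O/16 (r(O) = O*(-1/16) = -O/16)
z(-66, 50) + r(-1) = 0 - 1/16*(-1) = 0 + 1/16 = 1/16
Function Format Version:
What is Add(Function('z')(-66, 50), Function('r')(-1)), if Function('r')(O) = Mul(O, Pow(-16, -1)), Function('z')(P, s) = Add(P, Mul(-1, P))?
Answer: Rational(1, 16) ≈ 0.062500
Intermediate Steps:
Function('z')(P, s) = 0
Function('r')(O) = Mul(Rational(-1, 16), O) (Function('r')(O) = Mul(O, Rational(-1, 16)) = Mul(Rational(-1, 16), O))
Add(Function('z')(-66, 50), Function('r')(-1)) = Add(0, Mul(Rational(-1, 16), -1)) = Add(0, Rational(1, 16)) = Rational(1, 16)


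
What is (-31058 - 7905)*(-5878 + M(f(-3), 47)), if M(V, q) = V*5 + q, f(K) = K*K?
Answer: 225439918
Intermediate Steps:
f(K) = K²
M(V, q) = q + 5*V (M(V, q) = 5*V + q = q + 5*V)
(-31058 - 7905)*(-5878 + M(f(-3), 47)) = (-31058 - 7905)*(-5878 + (47 + 5*(-3)²)) = -38963*(-5878 + (47 + 5*9)) = -38963*(-5878 + (47 + 45)) = -38963*(-5878 + 92) = -38963*(-5786) = 225439918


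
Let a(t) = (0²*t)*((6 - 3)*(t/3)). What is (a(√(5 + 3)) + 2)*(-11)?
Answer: -22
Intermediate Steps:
a(t) = 0 (a(t) = (0*t)*(3*(t*(⅓))) = 0*(3*(t/3)) = 0*t = 0)
(a(√(5 + 3)) + 2)*(-11) = (0 + 2)*(-11) = 2*(-11) = -22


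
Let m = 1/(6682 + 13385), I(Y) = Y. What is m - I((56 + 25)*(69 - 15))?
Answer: -87773057/20067 ≈ -4374.0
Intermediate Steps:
m = 1/20067 ≈ 4.9833e-5
m - I((56 + 25)*(69 - 15)) = 1/20067 - (56 + 25)*(69 - 15) = 1/20067 - 81*54 = 1/20067 - 1*4374 = 1/20067 - 4374 = -87773057/20067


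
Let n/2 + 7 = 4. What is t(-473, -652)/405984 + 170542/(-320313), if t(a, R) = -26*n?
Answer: -5765612875/10836829416 ≈ -0.53204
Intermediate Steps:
n = -6 (n = -14 + 2*4 = -14 + 8 = -6)
t(a, R) = 156 (t(a, R) = -26*(-6) = 156)
t(-473, -652)/405984 + 170542/(-320313) = 156/405984 + 170542/(-320313) = 156*(1/405984) + 170542*(-1/320313) = 13/33832 - 170542/320313 = -5765612875/10836829416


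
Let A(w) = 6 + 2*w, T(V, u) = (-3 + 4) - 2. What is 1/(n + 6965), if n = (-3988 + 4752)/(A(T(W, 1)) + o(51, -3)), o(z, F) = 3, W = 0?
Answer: 7/49519 ≈ 0.00014136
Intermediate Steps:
T(V, u) = -1 (T(V, u) = 1 - 2 = -1)
n = 764/7 (n = (-3988 + 4752)/((6 + 2*(-1)) + 3) = 764/((6 - 2) + 3) = 764/(4 + 3) = 764/7 ≈ 109.14)
1/(n + 6965) = 1/(764/7 + 6965) = 1/(49519/7) = 7/49519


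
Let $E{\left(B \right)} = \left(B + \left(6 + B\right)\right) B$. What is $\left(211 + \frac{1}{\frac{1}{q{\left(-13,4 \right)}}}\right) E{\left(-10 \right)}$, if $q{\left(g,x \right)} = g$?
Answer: $27720$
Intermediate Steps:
$E{\left(B \right)} = B \left(6 + 2 B\right)$ ($E{\left(B \right)} = \left(6 + 2 B\right) B = B \left(6 + 2 B\right)$)
$\left(211 + \frac{1}{\frac{1}{q{\left(-13,4 \right)}}}\right) E{\left(-10 \right)} = \left(211 + \frac{1}{\frac{1}{-13}}\right) 2 \left(-10\right) \left(3 - 10\right) = \left(211 + \frac{1}{- \frac{1}{13}}\right) 2 \left(-10\right) \left(-7\right) = \left(211 - 13\right) 140 = 198 \cdot 140 = 27720$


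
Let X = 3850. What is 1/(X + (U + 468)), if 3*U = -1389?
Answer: 1/3855 ≈ 0.00025940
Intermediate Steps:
U = -463 (U = (1/3)*(-1389) = -463)
1/(X + (U + 468)) = 1/(3850 + (-463 + 468)) = 1/(3850 + 5) = 1/3855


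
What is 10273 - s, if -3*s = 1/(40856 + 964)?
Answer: 1288850581/125460 ≈ 10273.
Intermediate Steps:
s = -1/125460 (s = -1/(3*(40856 + 964)) = -⅓/41820 = -⅓*1/41820 = -1/125460 ≈ -7.9707e-6)
10273 - s = 10273 - 1*(-1/125460) = 10273 + 1/125460 = 1288850581/125460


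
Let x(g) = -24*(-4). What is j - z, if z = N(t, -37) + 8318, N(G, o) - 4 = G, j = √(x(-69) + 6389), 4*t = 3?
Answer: -33291/4 + √6485 ≈ -8242.2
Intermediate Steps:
t = ¾ (t = (¼)*3 = ¾ ≈ 0.75000)
x(g) = 96
j = √6485 (j = √(96 + 6389) = √6485 ≈ 80.530)
N(G, o) = 4 + G
z = 33291/4 (z = (4 + ¾) + 8318 = 19/4 + 8318 = 33291/4 ≈ 8322.8)
j - z = √6485 - 1*33291/4 = √6485 - 33291/4 = -33291/4 + √6485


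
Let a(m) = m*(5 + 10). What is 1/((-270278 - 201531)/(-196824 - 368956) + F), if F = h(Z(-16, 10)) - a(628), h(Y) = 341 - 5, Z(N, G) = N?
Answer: -565780/5139073711 ≈ -0.00011009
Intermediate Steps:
h(Y) = 336
a(m) = 15*m (a(m) = m*15 = 15*m)
F = -9084 (F = 336 - 15*628 = 336 - 1*9420 = 336 - 9420 = -9084)
1/((-270278 - 201531)/(-196824 - 368956) + F) = 1/((-270278 - 201531)/(-196824 - 368956) - 9084) = 1/(-471809/(-565780) - 9084) = 1/(-471809*(-1/565780) - 9084) = 1/(471809/565780 - 9084) = 1/(-5139073711/565780) = -565780/5139073711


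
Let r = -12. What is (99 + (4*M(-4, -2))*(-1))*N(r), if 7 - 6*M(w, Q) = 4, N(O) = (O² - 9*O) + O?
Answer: 23280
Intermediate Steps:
N(O) = O² - 8*O
M(w, Q) = ½ (M(w, Q) = 7/6 - ⅙*4 = 7/6 - ⅔ = ½)
(99 + (4*M(-4, -2))*(-1))*N(r) = (99 + (4*(½))*(-1))*(-12*(-8 - 12)) = (99 + 2*(-1))*(-12*(-20)) = (99 - 2)*240 = 97*240 = 23280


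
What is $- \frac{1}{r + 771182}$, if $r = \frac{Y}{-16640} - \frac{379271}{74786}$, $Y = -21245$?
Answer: $- \frac{124443904}{95968426550441} \approx -1.2967 \cdot 10^{-6}$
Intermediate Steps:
$r = - \frac{472224087}{124443904}$ ($r = - \frac{21245}{-16640} - \frac{379271}{74786} = \left(-21245\right) \left(- \frac{1}{16640}\right) - \frac{379271}{74786} = \frac{4249}{3328} - \frac{379271}{74786} = - \frac{472224087}{124443904} \approx -3.7947$)
$- \frac{1}{r + 771182} = - \frac{1}{- \frac{472224087}{124443904} + 771182} = - \frac{1}{\frac{95968426550441}{124443904}} = \left(-1\right) \frac{124443904}{95968426550441} = - \frac{124443904}{95968426550441}$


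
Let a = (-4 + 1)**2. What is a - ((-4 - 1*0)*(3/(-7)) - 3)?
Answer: 72/7 ≈ 10.286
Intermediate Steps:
a = 9 (a = (-3)**2 = 9)
a - ((-4 - 1*0)*(3/(-7)) - 3) = 9 - ((-4 - 1*0)*(3/(-7)) - 3) = 9 - ((-4 + 0)*(3*(-1/7)) - 3) = 9 - (-4*(-3/7) - 3) = 9 - (12/7 - 3) = 9 - 1*(-9/7) = 9 + 9/7 = 72/7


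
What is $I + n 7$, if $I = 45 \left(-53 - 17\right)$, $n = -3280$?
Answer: $-26110$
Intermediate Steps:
$I = -3150$ ($I = 45 \left(-70\right) = -3150$)
$I + n 7 = -3150 - 22960 = -26110$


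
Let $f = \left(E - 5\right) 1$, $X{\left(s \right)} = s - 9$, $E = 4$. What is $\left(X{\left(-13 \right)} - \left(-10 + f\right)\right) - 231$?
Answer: $-242$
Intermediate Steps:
$X{\left(s \right)} = -9 + s$
$f = -1$ ($f = \left(4 - 5\right) 1 = \left(-1\right) 1 = -1$)
$\left(X{\left(-13 \right)} - \left(-10 + f\right)\right) - 231 = \left(\left(-9 - 13\right) + \left(10 - -1\right)\right) - 231 = \left(-22 + \left(10 + 1\right)\right) - 231 = \left(-22 + 11\right) - 231 = -11 - 231 = -242$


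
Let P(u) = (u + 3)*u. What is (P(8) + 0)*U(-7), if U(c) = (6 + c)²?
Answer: 88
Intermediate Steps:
P(u) = u*(3 + u) (P(u) = (3 + u)*u = u*(3 + u))
(P(8) + 0)*U(-7) = (8*(3 + 8) + 0)*(6 - 7)² = (8*11 + 0)*(-1)² = (88 + 0)*1 = 88*1 = 88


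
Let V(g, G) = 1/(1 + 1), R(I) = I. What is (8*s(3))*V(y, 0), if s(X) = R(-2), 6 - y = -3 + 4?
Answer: -8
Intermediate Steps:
y = 5 (y = 6 - (-3 + 4) = 6 - 1*1 = 6 - 1 = 5)
V(g, G) = 1/2
s(X) = -2
(8*s(3))*V(y, 0) = (8*(-2))*(1/2) = -16*1/2 = -8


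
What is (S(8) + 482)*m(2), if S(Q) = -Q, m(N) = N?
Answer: 948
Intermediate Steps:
(S(8) + 482)*m(2) = (-1*8 + 482)*2 = (-8 + 482)*2 = 474*2 = 948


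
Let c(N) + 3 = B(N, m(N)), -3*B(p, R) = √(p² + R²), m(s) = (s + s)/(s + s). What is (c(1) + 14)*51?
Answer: 561 - 17*√2 ≈ 536.96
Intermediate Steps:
m(s) = 1 (m(s) = (2*s)/((2*s)) = (2*s)*(1/(2*s)) = 1)
B(p, R) = -√(R² + p²)/3 (B(p, R) = -√(p² + R²)/3 = -√(R² + p²)/3)
c(N) = -3 - √(1 + N²)/3 (c(N) = -3 - √(1² + N²)/3 = -3 - √(1 + N²)/3)
(c(1) + 14)*51 = ((-3 - √(1 + 1²)/3) + 14)*51 = ((-3 - √(1 + 1)/3) + 14)*51 = ((-3 - √2/3) + 14)*51 = (11 - √2/3)*51 = 561 - 17*√2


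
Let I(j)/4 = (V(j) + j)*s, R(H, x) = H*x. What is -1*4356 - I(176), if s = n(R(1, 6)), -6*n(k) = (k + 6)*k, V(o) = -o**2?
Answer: -1482756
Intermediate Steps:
n(k) = -k*(6 + k)/6 (n(k) = -(k + 6)*k/6 = -(6 + k)*k/6 = -k*(6 + k)/6)
s = -12 (s = -1*6*(6 + 1*6)/6 = -1/6*6*(6 + 6) = -1/6*6*12 = -12)
I(j) = -48*j + 48*j**2 (I(j) = 4*((-j**2 + j)*(-12)) = 4*((j - j**2)*(-12)) = 4*(-12*j + 12*j**2) = -48*j + 48*j**2)
-1*4356 - I(176) = -1*4356 - 48*176*(-1 + 176) = -4356 - 48*176*175 = -4356 - 1*1478400 = -4356 - 1478400 = -1482756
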